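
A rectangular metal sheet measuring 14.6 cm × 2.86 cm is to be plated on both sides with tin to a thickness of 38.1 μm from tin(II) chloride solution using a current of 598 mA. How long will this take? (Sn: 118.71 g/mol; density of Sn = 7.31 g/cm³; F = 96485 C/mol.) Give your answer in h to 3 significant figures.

Plated area = 2 × 14.6 × 2.86 = 83.51 cm²
Volume = 83.51 × 38.1×10⁻⁴ cm = 0.3182 cm³
m(Sn) = 0.3182 × 7.31 = 2.326 g
n(Sn) = 2.326 / 118.71 = 0.01959 mol; n(e⁻) = 2 × 0.01959 = 0.03918 mol
Q = 0.03918 × 96485 = 3780 C
t = 3780 / 0.598 = 6321 s = 1.76 h

1.76 h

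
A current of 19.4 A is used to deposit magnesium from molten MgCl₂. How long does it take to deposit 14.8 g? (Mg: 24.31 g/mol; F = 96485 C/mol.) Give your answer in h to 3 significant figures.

n(Mg) = 14.8 / 24.31 = 0.6088 mol
Mg²⁺ + 2e⁻ → Mg, so n(e⁻) = 2 × 0.6088 = 1.218 mol
Q = 1.218 × 96485 = 1.175×10^5 C
t = Q / I = 1.175×10^5 / 19.4 = 6057 s = 1.68 h

1.68 h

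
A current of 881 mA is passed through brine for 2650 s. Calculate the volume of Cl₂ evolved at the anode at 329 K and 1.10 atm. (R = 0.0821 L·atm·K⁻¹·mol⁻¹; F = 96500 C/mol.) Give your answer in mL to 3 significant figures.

Charge passed = 0.881 × 2650 = 2335 C
Moles of electrons = 2335 / 96500 = 0.02420 mol
2Cl⁻ → Cl₂ + 2e⁻, so n(Cl₂) = 0.02420 / 2 = 0.01210 mol
V = nRT/P = 0.01210 × 0.0821 × 329 / 1.10 = 0.2971 L
= 297 mL

297 mL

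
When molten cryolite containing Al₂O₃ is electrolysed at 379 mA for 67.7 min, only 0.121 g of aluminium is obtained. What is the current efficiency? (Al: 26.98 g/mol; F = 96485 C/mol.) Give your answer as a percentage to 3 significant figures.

Q = 0.379 × 4062 = 1539 C
n(e⁻) = 1539 / 96485 = 0.01595 mol
Al³⁺ + 3e⁻ → Al, so theoretical n(Al) = 0.005317 mol → 0.1435 g
Efficiency = 0.121 / 0.1435 = 0.8432 = 84.3%

84.3%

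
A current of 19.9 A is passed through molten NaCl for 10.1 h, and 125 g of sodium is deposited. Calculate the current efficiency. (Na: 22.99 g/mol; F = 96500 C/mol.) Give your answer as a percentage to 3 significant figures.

Q = 19.9 × 36360 = 7.236×10^5 C
n(e⁻) = 7.236×10^5 / 96500 = 7.498 mol
Na⁺ + e⁻ → Na, so theoretical n(Na) = 7.498 mol → 172.4 g
Efficiency = 125 / 172.4 = 0.7251 = 72.5%

72.5%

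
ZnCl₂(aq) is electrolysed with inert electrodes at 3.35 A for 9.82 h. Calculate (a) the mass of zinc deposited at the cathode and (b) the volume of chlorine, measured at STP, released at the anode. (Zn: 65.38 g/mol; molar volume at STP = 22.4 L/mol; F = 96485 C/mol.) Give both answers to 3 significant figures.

Q = 3.35 × 35352 = 1.184×10^5 C; n(e⁻) = 1.184×10^5 / 96485 = 1.227 mol
Cathode: Zn²⁺ + 2e⁻ → Zn → n(Zn) = 1.227/2 = 0.6135 mol → 40.1 g
Anode: 2Cl⁻ → Cl₂ + 2e⁻ → n(Cl₂) = 1.227/2 = 0.6135 mol → 13.7 L

40.1 g Zn; 13.7 L Cl₂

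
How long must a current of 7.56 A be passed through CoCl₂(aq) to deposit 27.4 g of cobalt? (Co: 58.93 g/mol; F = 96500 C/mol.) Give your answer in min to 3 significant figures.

198 min

n(Co) = 27.4 / 58.93 = 0.4650 mol
Co²⁺ + 2e⁻ → Co, so n(e⁻) = 2 × 0.4650 = 0.9300 mol
Q = 0.9300 × 96500 = 89750 C
t = Q / I = 89750 / 7.56 = 11870 s = 198 min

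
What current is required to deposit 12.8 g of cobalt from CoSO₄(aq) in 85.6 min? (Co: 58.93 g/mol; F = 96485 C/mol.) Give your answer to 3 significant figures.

8.16 A

n(Co) = 12.8 / 58.93 = 0.2172 mol
Co²⁺ + 2e⁻ → Co, so n(e⁻) = 2 × 0.2172 = 0.4344 mol
Q = 0.4344 × 96485 = 41910 C
I = Q / t = 41910 / 5136 s = 8.16 A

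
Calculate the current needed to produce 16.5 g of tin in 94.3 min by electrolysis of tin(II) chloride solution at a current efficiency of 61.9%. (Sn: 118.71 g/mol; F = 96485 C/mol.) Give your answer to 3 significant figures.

n(Sn) = 16.5 / 118.71 = 0.1390 mol
Sn²⁺ + 2e⁻ → Sn, so n(e⁻) = 2 × 0.1390 = 0.2780 mol
Q = 0.2780 × 96485 / 0.619 = 43330 C
I = Q / t = 43330 / 5658 s = 7.66 A

7.66 A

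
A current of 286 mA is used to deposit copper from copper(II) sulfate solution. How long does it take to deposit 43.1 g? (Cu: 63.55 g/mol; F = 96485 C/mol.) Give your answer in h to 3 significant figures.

127 h

n(Cu) = 43.1 / 63.55 = 0.6782 mol
Cu²⁺ + 2e⁻ → Cu, so n(e⁻) = 2 × 0.6782 = 1.356 mol
Q = 1.356 × 96485 = 1.308×10^5 C
t = Q / I = 1.308×10^5 / 0.286 = 4.573×10^5 s = 127 h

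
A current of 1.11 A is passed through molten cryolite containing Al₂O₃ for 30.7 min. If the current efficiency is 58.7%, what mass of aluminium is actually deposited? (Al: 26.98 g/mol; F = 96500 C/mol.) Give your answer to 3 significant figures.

Q = 1.11 × 1842 = 2045 C
n(e⁻) = 2045 / 96500 = 0.02119 mol
Al³⁺ + 3e⁻ → Al, so theoretical m(Al) = 0.007063 × 26.98 = 0.1906 g
Actual mass = 58.7% × 0.1906 = 0.112 g

0.112 g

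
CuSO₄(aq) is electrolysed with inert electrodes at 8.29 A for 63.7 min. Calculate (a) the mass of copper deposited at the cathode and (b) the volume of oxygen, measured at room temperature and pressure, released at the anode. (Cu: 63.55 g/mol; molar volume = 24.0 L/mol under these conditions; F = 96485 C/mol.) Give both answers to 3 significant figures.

Q = 8.29 × 3822 = 31680 C; n(e⁻) = 31680 / 96485 = 0.3283 mol
Cathode: Cu²⁺ + 2e⁻ → Cu → n(Cu) = 0.3283/2 = 0.1642 mol → 10.4 g
Anode: 2H₂O → O₂ + 4H⁺ + 4e⁻ → n(O₂) = 0.3283/4 = 0.08208 mol → 1.97 L

10.4 g Cu; 1.97 L O₂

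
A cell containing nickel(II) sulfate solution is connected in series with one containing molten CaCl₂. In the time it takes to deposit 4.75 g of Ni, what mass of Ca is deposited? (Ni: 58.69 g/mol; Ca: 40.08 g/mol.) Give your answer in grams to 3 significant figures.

n(Ni) = 4.75 / 58.69 = 0.08093 mol
Ni²⁺ + 2e⁻ → Ni, so n(e⁻) = 2 × 0.08093 = 0.1619 mol
In series, the same 0.1619 mol of electrons flows through the second cell.
Ca²⁺ + 2e⁻ → Ca, so n(Ca) = 0.1619 / 2 = 0.08095 mol
m(Ca) = 0.08095 × 40.08 = 3.24 g

3.24 g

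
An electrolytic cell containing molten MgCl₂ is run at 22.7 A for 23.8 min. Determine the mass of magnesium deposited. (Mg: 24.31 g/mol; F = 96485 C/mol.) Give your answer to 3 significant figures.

Q = It = 22.7 × 1428 = 32420 C
Moles of electrons = 32420 / 96485 = 0.3360 mol
Mg²⁺ + 2e⁻ → Mg, so n(Mg) = 0.3360 / 2 = 0.1680 mol
m = 0.1680 × 24.31 = 4.08 g

4.08 g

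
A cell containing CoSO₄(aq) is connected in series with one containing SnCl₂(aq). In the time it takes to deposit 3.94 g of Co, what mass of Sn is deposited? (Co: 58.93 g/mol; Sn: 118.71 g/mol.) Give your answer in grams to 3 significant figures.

n(Co) = 3.94 / 58.93 = 0.06686 mol
Co²⁺ + 2e⁻ → Co, so n(e⁻) = 2 × 0.06686 = 0.1337 mol
Same current for the same time ⇒ same n(e⁻) = 0.1337 mol in both cells.
Sn²⁺ + 2e⁻ → Sn, so n(Sn) = 0.1337 / 2 = 0.06685 mol
m(Sn) = 0.06685 × 118.71 = 7.94 g

7.94 g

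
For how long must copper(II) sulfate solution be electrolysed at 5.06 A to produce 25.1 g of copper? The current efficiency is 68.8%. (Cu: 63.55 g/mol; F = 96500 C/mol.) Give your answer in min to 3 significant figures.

365 min

n(Cu) = 25.1 / 63.55 = 0.3950 mol
Cu²⁺ + 2e⁻ → Cu, so n(e⁻) = 2 × 0.3950 = 0.7900 mol
Q = 0.7900 × 96500 / 0.688 = 1.108×10^5 C
t = Q / I = 1.108×10^5 / 5.06 = 21900 s = 365 min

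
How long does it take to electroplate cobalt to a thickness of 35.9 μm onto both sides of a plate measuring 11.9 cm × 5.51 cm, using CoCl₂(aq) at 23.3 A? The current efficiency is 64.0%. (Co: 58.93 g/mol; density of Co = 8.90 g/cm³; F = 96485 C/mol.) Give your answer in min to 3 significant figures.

Plated area = 2 × 11.9 × 5.51 = 131.1 cm²
Volume = 131.1 × 35.9×10⁻⁴ cm = 0.4706 cm³
m(Co) = 0.4706 × 8.90 = 4.188 g
n(Co) = 4.188 / 58.93 = 0.07107 mol; n(e⁻) = 2 × 0.07107 = 0.1421 mol
Q = 0.1421 × 96485 / 0.640 = 21420 C
t = 21420 / 23.3 = 919.3 s = 15.3 min

15.3 min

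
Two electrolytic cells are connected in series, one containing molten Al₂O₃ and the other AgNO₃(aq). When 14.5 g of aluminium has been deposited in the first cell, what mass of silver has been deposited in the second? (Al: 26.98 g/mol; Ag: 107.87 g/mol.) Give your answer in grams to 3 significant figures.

n(Al) = 14.5 / 26.98 = 0.5374 mol
Al³⁺ + 3e⁻ → Al, so n(e⁻) = 3 × 0.5374 = 1.612 mol
In series, the same 1.612 mol of electrons flows through the second cell.
Ag⁺ + e⁻ → Ag, so n(Ag) = 1.612 mol
m(Ag) = 1.612 × 107.87 = 174 g

174 g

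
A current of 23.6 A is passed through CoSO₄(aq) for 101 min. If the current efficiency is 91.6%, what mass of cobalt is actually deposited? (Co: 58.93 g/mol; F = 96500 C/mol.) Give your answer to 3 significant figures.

Q = 23.6 × 6060 = 1.430×10^5 C
n(e⁻) = 1.430×10^5 / 96500 = 1.482 mol
Co²⁺ + 2e⁻ → Co, so theoretical m(Co) = 0.7410 × 58.93 = 43.67 g
Actual mass = 91.6% × 43.67 = 40.0 g

40.0 g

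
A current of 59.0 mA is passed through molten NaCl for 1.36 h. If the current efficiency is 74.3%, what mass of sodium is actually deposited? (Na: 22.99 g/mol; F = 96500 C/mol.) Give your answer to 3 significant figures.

0.0511 g

Q = 0.0590 × 4896 = 288.9 C
n(e⁻) = 288.9 / 96500 = 0.002994 mol
Na⁺ + e⁻ → Na, so theoretical m(Na) = 0.002994 × 22.99 = 0.06883 g
Actual mass = 74.3% × 0.06883 = 0.0511 g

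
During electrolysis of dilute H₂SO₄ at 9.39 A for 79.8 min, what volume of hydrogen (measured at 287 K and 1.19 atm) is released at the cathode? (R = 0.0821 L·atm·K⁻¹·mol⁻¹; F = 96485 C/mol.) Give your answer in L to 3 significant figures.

4.61 L

Q = It = 9.39 × 4788 = 44960 C
n(e⁻) = Q/F = 44960/96485 = 0.4660 mol
2H⁺ + 2e⁻ → H₂, so n(H₂) = 0.4660 / 2 = 0.2330 mol
V = nRT/P = 0.2330 × 0.0821 × 287 / 1.19 = 4.614 L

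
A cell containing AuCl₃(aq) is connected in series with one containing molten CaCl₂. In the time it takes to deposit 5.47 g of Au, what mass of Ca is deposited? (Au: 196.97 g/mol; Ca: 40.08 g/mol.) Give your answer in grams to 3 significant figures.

n(Au) = 5.47 / 196.97 = 0.02777 mol
Au³⁺ + 3e⁻ → Au, so n(e⁻) = 3 × 0.02777 = 0.08331 mol
In series, the same 0.08331 mol of electrons flows through the second cell.
Ca²⁺ + 2e⁻ → Ca, so n(Ca) = 0.08331 / 2 = 0.04166 mol
m(Ca) = 0.04166 × 40.08 = 1.67 g

1.67 g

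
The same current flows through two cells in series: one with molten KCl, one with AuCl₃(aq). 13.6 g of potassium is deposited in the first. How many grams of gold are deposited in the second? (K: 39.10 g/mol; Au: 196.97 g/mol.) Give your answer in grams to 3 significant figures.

n(K) = 13.6 / 39.10 = 0.3478 mol
K⁺ + e⁻ → K, so n(e⁻) = 0.3478 mol
In series, the same 0.3478 mol of electrons flows through the second cell.
Au³⁺ + 3e⁻ → Au, so n(Au) = 0.3478 / 3 = 0.1159 mol
m(Au) = 0.1159 × 196.97 = 22.8 g

22.8 g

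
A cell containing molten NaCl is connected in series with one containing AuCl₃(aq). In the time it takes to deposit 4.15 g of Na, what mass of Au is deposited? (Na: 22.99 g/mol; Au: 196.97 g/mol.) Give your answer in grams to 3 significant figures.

11.9 g

n(Na) = 4.15 / 22.99 = 0.1805 mol
Na⁺ + e⁻ → Na, so n(e⁻) = 0.1805 mol
In series, the same 0.1805 mol of electrons flows through the second cell.
Au³⁺ + 3e⁻ → Au, so n(Au) = 0.1805 / 3 = 0.06017 mol
m(Au) = 0.06017 × 196.97 = 11.9 g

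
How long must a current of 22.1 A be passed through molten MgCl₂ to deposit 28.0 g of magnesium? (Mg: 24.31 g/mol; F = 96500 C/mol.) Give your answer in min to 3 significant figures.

n(Mg) = 28.0 / 24.31 = 1.152 mol
Mg²⁺ + 2e⁻ → Mg, so n(e⁻) = 2 × 1.152 = 2.304 mol
Q = 2.304 × 96500 = 2.223×10^5 C
t = Q / I = 2.223×10^5 / 22.1 = 10060 s = 168 min

168 min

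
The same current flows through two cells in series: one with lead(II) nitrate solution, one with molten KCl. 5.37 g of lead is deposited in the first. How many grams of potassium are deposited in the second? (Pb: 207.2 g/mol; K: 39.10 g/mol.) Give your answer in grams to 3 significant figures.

n(Pb) = 5.37 / 207.2 = 0.02592 mol
Pb²⁺ + 2e⁻ → Pb, so n(e⁻) = 2 × 0.02592 = 0.05184 mol
Same current for the same time ⇒ same n(e⁻) = 0.05184 mol in both cells.
K⁺ + e⁻ → K, so n(K) = 0.05184 mol
m(K) = 0.05184 × 39.10 = 2.03 g

2.03 g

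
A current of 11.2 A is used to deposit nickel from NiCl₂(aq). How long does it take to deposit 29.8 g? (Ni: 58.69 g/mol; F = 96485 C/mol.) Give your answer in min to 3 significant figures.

n(Ni) = 29.8 / 58.69 = 0.5078 mol
Ni²⁺ + 2e⁻ → Ni, so n(e⁻) = 2 × 0.5078 = 1.016 mol
Q = 1.016 × 96485 = 98030 C
t = Q / I = 98030 / 11.2 = 8753 s = 146 min

146 min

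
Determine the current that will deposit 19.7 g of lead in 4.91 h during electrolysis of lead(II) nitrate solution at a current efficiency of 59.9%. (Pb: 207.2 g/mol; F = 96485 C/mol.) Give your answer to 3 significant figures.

1.73 A

n(Pb) = 19.7 / 207.2 = 0.09508 mol
Pb²⁺ + 2e⁻ → Pb, so n(e⁻) = 2 × 0.09508 = 0.1902 mol
Q = 0.1902 × 96485 / 0.599 = 30640 C
I = Q / t = 30640 / 17676 s = 1.73 A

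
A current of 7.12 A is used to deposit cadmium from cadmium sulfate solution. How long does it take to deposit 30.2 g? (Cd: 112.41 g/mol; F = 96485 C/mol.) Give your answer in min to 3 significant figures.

n(Cd) = 30.2 / 112.41 = 0.2687 mol
Cd²⁺ + 2e⁻ → Cd, so n(e⁻) = 2 × 0.2687 = 0.5374 mol
Q = 0.5374 × 96485 = 51850 C
t = Q / I = 51850 / 7.12 = 7282 s = 121 min

121 min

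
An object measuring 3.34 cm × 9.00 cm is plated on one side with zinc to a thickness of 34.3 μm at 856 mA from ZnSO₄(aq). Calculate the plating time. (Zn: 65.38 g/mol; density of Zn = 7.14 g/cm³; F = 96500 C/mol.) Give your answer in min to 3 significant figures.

42.3 min

Plated area = 3.34 × 9.00 = 30.06 cm²
Volume = 30.06 × 34.3×10⁻⁴ cm = 0.1031 cm³
m(Zn) = 0.1031 × 7.14 = 0.7361 g
n(Zn) = 0.7361 / 65.38 = 0.01126 mol; n(e⁻) = 2 × 0.01126 = 0.02252 mol
Q = 0.02252 × 96500 = 2173 C
t = 2173 / 0.856 = 2539 s = 42.3 min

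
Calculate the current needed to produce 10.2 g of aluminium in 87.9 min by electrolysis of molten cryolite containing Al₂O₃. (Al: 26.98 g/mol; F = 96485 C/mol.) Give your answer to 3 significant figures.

20.7 A

n(Al) = 10.2 / 26.98 = 0.3781 mol
Al³⁺ + 3e⁻ → Al, so n(e⁻) = 3 × 0.3781 = 1.134 mol
Q = 1.134 × 96485 = 1.094×10^5 C
I = Q / t = 1.094×10^5 / 5274 s = 20.7 A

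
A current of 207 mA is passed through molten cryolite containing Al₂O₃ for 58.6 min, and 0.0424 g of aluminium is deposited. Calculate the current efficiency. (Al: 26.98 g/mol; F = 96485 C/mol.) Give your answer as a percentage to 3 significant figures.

Q = 0.207 × 3516 = 727.8 C
n(e⁻) = 727.8 / 96485 = 0.007543 mol
Al³⁺ + 3e⁻ → Al, so theoretical n(Al) = 0.002514 mol → 0.06783 g
Efficiency = 0.0424 / 0.06783 = 0.6251 = 62.5%

62.5%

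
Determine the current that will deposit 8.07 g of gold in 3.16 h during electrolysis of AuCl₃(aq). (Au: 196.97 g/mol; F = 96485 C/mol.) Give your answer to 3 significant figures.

1.04 A

n(Au) = 8.07 / 196.97 = 0.04097 mol
Au³⁺ + 3e⁻ → Au, so n(e⁻) = 3 × 0.04097 = 0.1229 mol
Q = 0.1229 × 96485 = 11860 C
I = Q / t = 11860 / 11376 s = 1.04 A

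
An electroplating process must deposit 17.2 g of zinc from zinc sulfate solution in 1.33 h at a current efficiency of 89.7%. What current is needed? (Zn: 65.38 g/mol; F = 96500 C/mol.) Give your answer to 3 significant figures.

11.8 A

n(Zn) = 17.2 / 65.38 = 0.2631 mol
Zn²⁺ + 2e⁻ → Zn, so n(e⁻) = 2 × 0.2631 = 0.5262 mol
Q = 0.5262 × 96500 / 0.897 = 56610 C
I = Q / t = 56610 / 4788 s = 11.8 A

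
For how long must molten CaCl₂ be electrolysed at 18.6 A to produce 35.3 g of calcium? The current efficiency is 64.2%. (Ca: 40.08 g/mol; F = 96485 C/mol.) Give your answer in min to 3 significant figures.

237 min

n(Ca) = 35.3 / 40.08 = 0.8807 mol
Ca²⁺ + 2e⁻ → Ca, so n(e⁻) = 2 × 0.8807 = 1.761 mol
Q = 1.761 × 96485 / 0.642 = 2.647×10^5 C
t = Q / I = 2.647×10^5 / 18.6 = 14230 s = 237 min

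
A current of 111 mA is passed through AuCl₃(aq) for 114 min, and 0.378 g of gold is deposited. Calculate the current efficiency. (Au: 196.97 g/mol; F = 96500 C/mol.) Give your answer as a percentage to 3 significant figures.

73.2%

Q = 0.111 × 6840 = 759.2 C
n(e⁻) = 759.2 / 96500 = 0.007867 mol
Au³⁺ + 3e⁻ → Au, so theoretical n(Au) = 0.002622 mol → 0.5165 g
Efficiency = 0.378 / 0.5165 = 0.7318 = 73.2%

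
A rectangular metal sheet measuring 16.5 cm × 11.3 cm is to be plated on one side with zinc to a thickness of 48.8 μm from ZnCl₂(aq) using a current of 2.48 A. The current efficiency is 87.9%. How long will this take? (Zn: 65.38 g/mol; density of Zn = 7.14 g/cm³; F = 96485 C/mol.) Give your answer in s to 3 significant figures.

8800 s

Plated area = 16.5 × 11.3 = 186.5 cm²
Volume = 186.5 × 48.8×10⁻⁴ cm = 0.9101 cm³
m(Zn) = 0.9101 × 7.14 = 6.498 g
n(Zn) = 6.498 / 65.38 = 0.09939 mol; n(e⁻) = 2 × 0.09939 = 0.1988 mol
Q = 0.1988 × 96485 / 0.879 = 21820 C
t = 21820 / 2.48 = 8798 s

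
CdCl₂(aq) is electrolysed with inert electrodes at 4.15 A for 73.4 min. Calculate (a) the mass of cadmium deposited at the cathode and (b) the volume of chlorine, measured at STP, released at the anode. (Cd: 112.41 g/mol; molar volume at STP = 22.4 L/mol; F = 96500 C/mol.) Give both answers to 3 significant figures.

10.6 g Cd; 2.12 L Cl₂

Q = 4.15 × 4404 = 18280 C; n(e⁻) = 18280 / 96500 = 0.1894 mol
Cathode: Cd²⁺ + 2e⁻ → Cd → n(Cd) = 0.1894/2 = 0.09470 mol → 10.6 g
Anode: 2Cl⁻ → Cl₂ + 2e⁻ → n(Cl₂) = 0.1894/2 = 0.09470 mol → 2.12 L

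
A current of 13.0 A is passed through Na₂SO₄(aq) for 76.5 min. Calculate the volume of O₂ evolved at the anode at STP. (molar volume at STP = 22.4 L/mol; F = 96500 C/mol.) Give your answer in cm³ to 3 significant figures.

Q = It = 13.0 × 4590 = 59670 C
Moles of electrons = 59670 / 96500 = 0.6183 mol
2H₂O → O₂ + 4H⁺ + 4e⁻, so n(O₂) = 0.6183 / 4 = 0.1546 mol
V = 0.1546 × 22.4 = 3.463 L
= 3460 cm³

3460 cm³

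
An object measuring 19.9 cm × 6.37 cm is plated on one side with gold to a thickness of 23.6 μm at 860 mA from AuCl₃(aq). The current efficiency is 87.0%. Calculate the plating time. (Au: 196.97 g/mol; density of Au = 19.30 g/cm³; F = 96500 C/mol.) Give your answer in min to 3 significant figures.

Plated area = 19.9 × 6.37 = 126.8 cm²
Volume = 126.8 × 23.6×10⁻⁴ cm = 0.2992 cm³
m(Au) = 0.2992 × 19.30 = 5.775 g
n(Au) = 5.775 / 196.97 = 0.02932 mol; n(e⁻) = 3 × 0.02932 = 0.08796 mol
Q = 0.08796 × 96500 / 0.870 = 9756 C
t = 9756 / 0.860 = 11340 s = 189 min

189 min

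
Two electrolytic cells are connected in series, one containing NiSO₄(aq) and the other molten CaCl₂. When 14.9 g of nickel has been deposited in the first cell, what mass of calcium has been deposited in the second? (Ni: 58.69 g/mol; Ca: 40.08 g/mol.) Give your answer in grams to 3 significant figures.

n(Ni) = 14.9 / 58.69 = 0.2539 mol
Ni²⁺ + 2e⁻ → Ni, so n(e⁻) = 2 × 0.2539 = 0.5078 mol
The cells are in series, so the same charge (and hence the same n(e⁻) = 0.5078 mol) passes through both.
Ca²⁺ + 2e⁻ → Ca, so n(Ca) = 0.5078 / 2 = 0.2539 mol
m(Ca) = 0.2539 × 40.08 = 10.2 g

10.2 g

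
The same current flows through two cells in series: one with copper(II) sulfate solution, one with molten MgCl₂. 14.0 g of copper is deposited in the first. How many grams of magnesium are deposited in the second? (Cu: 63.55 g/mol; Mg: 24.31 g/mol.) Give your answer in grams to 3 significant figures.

n(Cu) = 14.0 / 63.55 = 0.2203 mol
Cu²⁺ + 2e⁻ → Cu, so n(e⁻) = 2 × 0.2203 = 0.4406 mol
In series, the same 0.4406 mol of electrons flows through the second cell.
Mg²⁺ + 2e⁻ → Mg, so n(Mg) = 0.4406 / 2 = 0.2203 mol
m(Mg) = 0.2203 × 24.31 = 5.36 g

5.36 g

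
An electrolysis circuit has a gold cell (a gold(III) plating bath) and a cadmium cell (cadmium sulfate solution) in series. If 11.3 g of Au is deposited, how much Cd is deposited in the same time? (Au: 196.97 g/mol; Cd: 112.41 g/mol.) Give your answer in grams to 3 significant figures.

9.67 g

n(Au) = 11.3 / 196.97 = 0.05737 mol
Au³⁺ + 3e⁻ → Au, so n(e⁻) = 3 × 0.05737 = 0.1721 mol
Since the cells are in series, n(e⁻) in the Cd cell is also 0.1721 mol.
Cd²⁺ + 2e⁻ → Cd, so n(Cd) = 0.1721 / 2 = 0.08605 mol
m(Cd) = 0.08605 × 112.41 = 9.67 g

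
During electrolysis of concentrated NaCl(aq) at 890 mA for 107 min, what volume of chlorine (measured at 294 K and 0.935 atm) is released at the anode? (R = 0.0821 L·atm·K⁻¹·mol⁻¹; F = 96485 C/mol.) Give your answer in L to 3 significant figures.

0.764 L

Q = It = 0.890 × 6420 = 5714 C
n(e⁻) = Q/F = 5714/96485 = 0.05922 mol
2Cl⁻ → Cl₂ + 2e⁻, so n(Cl₂) = 0.05922 / 2 = 0.02961 mol
V = nRT/P = 0.02961 × 0.0821 × 294 / 0.935 = 0.7644 L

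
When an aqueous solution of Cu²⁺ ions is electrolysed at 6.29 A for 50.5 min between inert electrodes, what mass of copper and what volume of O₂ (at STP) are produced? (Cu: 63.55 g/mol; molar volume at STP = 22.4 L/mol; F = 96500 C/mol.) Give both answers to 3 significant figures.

Q = 6.29 × 3030 = 19060 C; n(e⁻) = 19060 / 96500 = 0.1975 mol
Cathode: Cu²⁺ + 2e⁻ → Cu → n(Cu) = 0.1975/2 = 0.09875 mol → 6.28 g
Anode: 2H₂O → O₂ + 4H⁺ + 4e⁻ → n(O₂) = 0.1975/4 = 0.04938 mol → 1.11 L

6.28 g Cu; 1.11 L O₂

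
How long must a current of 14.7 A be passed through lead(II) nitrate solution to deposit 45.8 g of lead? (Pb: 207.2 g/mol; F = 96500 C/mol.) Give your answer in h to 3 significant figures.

0.806 h

n(Pb) = 45.8 / 207.2 = 0.2210 mol
Pb²⁺ + 2e⁻ → Pb, so n(e⁻) = 2 × 0.2210 = 0.4420 mol
Q = 0.4420 × 96500 = 42650 C
t = Q / I = 42650 / 14.7 = 2901 s = 0.806 h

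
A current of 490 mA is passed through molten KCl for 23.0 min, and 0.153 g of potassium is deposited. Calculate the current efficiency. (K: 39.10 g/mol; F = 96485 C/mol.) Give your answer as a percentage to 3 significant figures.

Q = 0.490 × 1380 = 676.2 C
n(e⁻) = 676.2 / 96485 = 0.007008 mol
K⁺ + e⁻ → K, so theoretical n(K) = 0.007008 mol → 0.2740 g
Efficiency = 0.153 / 0.2740 = 0.5584 = 55.8%

55.8%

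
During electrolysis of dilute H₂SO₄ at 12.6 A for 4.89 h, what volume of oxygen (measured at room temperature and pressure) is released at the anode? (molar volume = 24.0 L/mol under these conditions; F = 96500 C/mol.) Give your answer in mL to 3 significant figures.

13800 mL

Q = 12.6 A × 17604 s = 2.218×10^5 C
n(e⁻) = Q/F = 2.218×10^5/96500 = 2.298 mol
2H₂O → O₂ + 4H⁺ + 4e⁻, so n(O₂) = 2.298 / 4 = 0.5745 mol
V = 0.5745 × 24.0 = 13.79 L
= 13800 mL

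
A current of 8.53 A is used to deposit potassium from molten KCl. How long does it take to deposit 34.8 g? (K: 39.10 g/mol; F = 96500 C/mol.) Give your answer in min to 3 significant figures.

168 min

n(K) = 34.8 / 39.10 = 0.8900 mol
K⁺ + e⁻ → K, so n(e⁻) = 0.8900 mol
Q = 0.8900 × 96500 = 85890 C
t = Q / I = 85890 / 8.53 = 10070 s = 168 min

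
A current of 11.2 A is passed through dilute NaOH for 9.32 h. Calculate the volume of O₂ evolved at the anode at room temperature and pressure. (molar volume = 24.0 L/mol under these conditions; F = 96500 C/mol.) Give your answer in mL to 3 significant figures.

23400 mL

Q = 11.2 A × 33552 s = 3.758×10^5 C
n(e⁻) = 3.758×10^5 / 96500 = 3.894 mol
2H₂O → O₂ + 4H⁺ + 4e⁻, so n(O₂) = 3.894 / 4 = 0.9735 mol
V = 0.9735 × 24.0 = 23.36 L
= 23400 mL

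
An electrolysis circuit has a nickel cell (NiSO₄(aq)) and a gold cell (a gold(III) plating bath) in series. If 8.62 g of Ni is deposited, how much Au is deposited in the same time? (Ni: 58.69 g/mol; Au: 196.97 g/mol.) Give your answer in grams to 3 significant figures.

19.3 g

n(Ni) = 8.62 / 58.69 = 0.1469 mol
Ni²⁺ + 2e⁻ → Ni, so n(e⁻) = 2 × 0.1469 = 0.2938 mol
Since the cells are in series, n(e⁻) in the Au cell is also 0.2938 mol.
Au³⁺ + 3e⁻ → Au, so n(Au) = 0.2938 / 3 = 0.09793 mol
m(Au) = 0.09793 × 196.97 = 19.3 g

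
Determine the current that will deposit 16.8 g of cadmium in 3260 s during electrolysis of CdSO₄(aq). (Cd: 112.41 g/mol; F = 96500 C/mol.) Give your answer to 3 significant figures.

n(Cd) = 16.8 / 112.41 = 0.1495 mol
Cd²⁺ + 2e⁻ → Cd, so n(e⁻) = 2 × 0.1495 = 0.2990 mol
Q = 0.2990 × 96500 = 28850 C
I = Q / t = 28850 / 3260 s = 8.85 A

8.85 A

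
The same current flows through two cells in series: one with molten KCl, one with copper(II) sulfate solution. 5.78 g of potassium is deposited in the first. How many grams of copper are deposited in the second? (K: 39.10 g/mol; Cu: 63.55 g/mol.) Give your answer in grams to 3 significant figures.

4.70 g

n(K) = 5.78 / 39.10 = 0.1478 mol
K⁺ + e⁻ → K, so n(e⁻) = 0.1478 mol
In series, the same 0.1478 mol of electrons flows through the second cell.
Cu²⁺ + 2e⁻ → Cu, so n(Cu) = 0.1478 / 2 = 0.07390 mol
m(Cu) = 0.07390 × 63.55 = 4.70 g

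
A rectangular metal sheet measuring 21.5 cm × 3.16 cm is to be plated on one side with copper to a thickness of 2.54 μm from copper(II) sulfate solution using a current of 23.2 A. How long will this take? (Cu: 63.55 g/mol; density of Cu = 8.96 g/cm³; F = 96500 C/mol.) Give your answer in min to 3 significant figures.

Plated area = 21.5 × 3.16 = 67.94 cm²
Volume = 67.94 × 2.54×10⁻⁴ cm = 0.01726 cm³
m(Cu) = 0.01726 × 8.96 = 0.1546 g
n(Cu) = 0.1546 / 63.55 = 0.002433 mol; n(e⁻) = 2 × 0.002433 = 0.004866 mol
Q = 0.004866 × 96500 = 469.6 C
t = 469.6 / 23.2 = 20.24 s = 0.337 min

0.337 min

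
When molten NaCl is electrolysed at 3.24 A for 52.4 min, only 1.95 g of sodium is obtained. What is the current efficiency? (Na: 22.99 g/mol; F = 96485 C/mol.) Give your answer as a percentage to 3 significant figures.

Q = 3.24 × 3144 = 10190 C
n(e⁻) = 10190 / 96485 = 0.1056 mol
Na⁺ + e⁻ → Na, so theoretical n(Na) = 0.1056 mol → 2.428 g
Efficiency = 1.95 / 2.428 = 0.8031 = 80.3%

80.3%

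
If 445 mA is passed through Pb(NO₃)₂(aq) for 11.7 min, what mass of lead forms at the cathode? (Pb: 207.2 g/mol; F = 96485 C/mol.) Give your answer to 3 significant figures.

Q = It = 0.445 × 702 = 312.4 C
n(e⁻) = 312.4 / 96485 = 0.003238 mol
Pb²⁺ + 2e⁻ → Pb, so n(Pb) = 0.003238 / 2 = 0.001619 mol
m = 0.001619 × 207.2 = 0.335 g

0.335 g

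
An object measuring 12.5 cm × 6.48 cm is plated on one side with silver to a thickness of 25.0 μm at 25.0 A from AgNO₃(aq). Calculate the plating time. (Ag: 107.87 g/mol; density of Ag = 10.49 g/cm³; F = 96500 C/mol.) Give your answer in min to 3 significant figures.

Plated area = 12.5 × 6.48 = 81.00 cm²
Volume = 81.00 × 25.0×10⁻⁴ cm = 0.2025 cm³
m(Ag) = 0.2025 × 10.49 = 2.124 g
n(Ag) = 2.124 / 107.87 = 0.01969 mol; n(e⁻) = 0.01969 mol
Q = 0.01969 × 96500 = 1900 C
t = 1900 / 25.0 = 76.00 s = 1.27 min

1.27 min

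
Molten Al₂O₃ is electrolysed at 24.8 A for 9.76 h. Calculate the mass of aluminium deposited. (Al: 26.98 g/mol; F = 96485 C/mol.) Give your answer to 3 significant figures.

81.2 g

Q = 24.8 A × 35136 s = 8.714×10^5 C
Moles of electrons = 8.714×10^5 / 96485 = 9.031 mol
Al³⁺ + 3e⁻ → Al, so n(Al) = 9.031 / 3 = 3.010 mol
m = 3.010 × 26.98 = 81.2 g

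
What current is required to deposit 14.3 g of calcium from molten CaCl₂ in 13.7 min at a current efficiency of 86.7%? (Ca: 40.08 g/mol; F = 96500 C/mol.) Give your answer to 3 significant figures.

96.6 A

n(Ca) = 14.3 / 40.08 = 0.3568 mol
Ca²⁺ + 2e⁻ → Ca, so n(e⁻) = 2 × 0.3568 = 0.7136 mol
Q = 0.7136 × 96500 / 0.867 = 79430 C
I = Q / t = 79430 / 822 s = 96.6 A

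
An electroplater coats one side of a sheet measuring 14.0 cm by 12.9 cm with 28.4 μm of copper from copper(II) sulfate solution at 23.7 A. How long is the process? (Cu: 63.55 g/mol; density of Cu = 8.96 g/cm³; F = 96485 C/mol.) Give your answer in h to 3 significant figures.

Plated area = 14.0 × 12.9 = 180.6 cm²
Volume = 180.6 × 28.4×10⁻⁴ cm = 0.5129 cm³
m(Cu) = 0.5129 × 8.96 = 4.596 g
n(Cu) = 4.596 / 63.55 = 0.07232 mol; n(e⁻) = 2 × 0.07232 = 0.1446 mol
Q = 0.1446 × 96485 = 13950 C
t = 13950 / 23.7 = 588.6 s = 0.164 h

0.164 h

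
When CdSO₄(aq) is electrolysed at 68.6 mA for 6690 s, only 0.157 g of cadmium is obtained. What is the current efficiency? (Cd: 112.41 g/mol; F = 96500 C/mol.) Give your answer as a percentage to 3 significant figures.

Q = 0.0686 × 6690 = 458.9 C
n(e⁻) = 458.9 / 96500 = 0.004755 mol
Cd²⁺ + 2e⁻ → Cd, so theoretical n(Cd) = 0.002378 mol → 0.2673 g
Efficiency = 0.157 / 0.2673 = 0.5874 = 58.7%

58.7%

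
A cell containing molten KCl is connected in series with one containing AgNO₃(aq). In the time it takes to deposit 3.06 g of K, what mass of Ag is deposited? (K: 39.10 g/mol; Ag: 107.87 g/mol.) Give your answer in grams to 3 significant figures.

8.44 g

n(K) = 3.06 / 39.10 = 0.07826 mol
K⁺ + e⁻ → K, so n(e⁻) = 0.07826 mol
The cells are in series, so the same charge (and hence the same n(e⁻) = 0.07826 mol) passes through both.
Ag⁺ + e⁻ → Ag, so n(Ag) = 0.07826 mol
m(Ag) = 0.07826 × 107.87 = 8.44 g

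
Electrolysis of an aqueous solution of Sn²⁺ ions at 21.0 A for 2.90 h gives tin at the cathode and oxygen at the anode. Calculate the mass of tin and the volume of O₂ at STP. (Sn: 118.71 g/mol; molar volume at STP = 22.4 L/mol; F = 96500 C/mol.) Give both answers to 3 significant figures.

Q = 21.0 × 10440 = 2.192×10^5 C; n(e⁻) = 2.192×10^5 / 96500 = 2.272 mol
Cathode: Sn²⁺ + 2e⁻ → Sn → n(Sn) = 2.272/2 = 1.136 mol → 135 g
Anode: 2H₂O → O₂ + 4H⁺ + 4e⁻ → n(O₂) = 2.272/4 = 0.5680 mol → 12.7 L

135 g Sn; 12.7 L O₂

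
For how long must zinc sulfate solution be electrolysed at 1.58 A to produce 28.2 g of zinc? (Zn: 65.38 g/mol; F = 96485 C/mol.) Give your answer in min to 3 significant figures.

n(Zn) = 28.2 / 65.38 = 0.4313 mol
Zn²⁺ + 2e⁻ → Zn, so n(e⁻) = 2 × 0.4313 = 0.8626 mol
Q = 0.8626 × 96485 = 83230 C
t = Q / I = 83230 / 1.58 = 52680 s = 878 min

878 min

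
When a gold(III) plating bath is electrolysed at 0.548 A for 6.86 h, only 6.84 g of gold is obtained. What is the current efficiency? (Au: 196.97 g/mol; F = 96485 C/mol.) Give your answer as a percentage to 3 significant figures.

Q = 0.548 × 24696 = 13530 C
n(e⁻) = 13530 / 96485 = 0.1402 mol
Au³⁺ + 3e⁻ → Au, so theoretical n(Au) = 0.04673 mol → 9.204 g
Efficiency = 6.84 / 9.204 = 0.7432 = 74.3%

74.3%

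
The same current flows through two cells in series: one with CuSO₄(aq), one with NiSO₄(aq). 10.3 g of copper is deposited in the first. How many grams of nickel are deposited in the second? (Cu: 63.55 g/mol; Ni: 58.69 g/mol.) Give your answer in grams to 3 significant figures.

9.51 g

n(Cu) = 10.3 / 63.55 = 0.1621 mol
Cu²⁺ + 2e⁻ → Cu, so n(e⁻) = 2 × 0.1621 = 0.3242 mol
In series, the same 0.3242 mol of electrons flows through the second cell.
Ni²⁺ + 2e⁻ → Ni, so n(Ni) = 0.3242 / 2 = 0.1621 mol
m(Ni) = 0.1621 × 58.69 = 9.51 g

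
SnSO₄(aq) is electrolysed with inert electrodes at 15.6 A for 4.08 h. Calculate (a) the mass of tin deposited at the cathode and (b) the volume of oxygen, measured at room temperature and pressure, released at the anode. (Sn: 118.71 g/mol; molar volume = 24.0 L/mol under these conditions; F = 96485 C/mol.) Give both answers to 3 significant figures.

141 g Sn; 14.2 L O₂

Q = 15.6 × 14688 = 2.291×10^5 C; n(e⁻) = 2.291×10^5 / 96485 = 2.374 mol
Cathode: Sn²⁺ + 2e⁻ → Sn → n(Sn) = 2.374/2 = 1.187 mol → 141 g
Anode: 2H₂O → O₂ + 4H⁺ + 4e⁻ → n(O₂) = 2.374/4 = 0.5935 mol → 14.2 L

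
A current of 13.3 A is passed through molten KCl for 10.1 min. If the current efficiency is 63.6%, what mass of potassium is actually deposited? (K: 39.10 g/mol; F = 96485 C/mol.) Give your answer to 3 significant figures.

Q = 13.3 × 606 = 8060 C
n(e⁻) = 8060 / 96485 = 0.08354 mol
K⁺ + e⁻ → K, so theoretical m(K) = 0.08354 × 39.10 = 3.266 g
Actual mass = 63.6% × 3.266 = 2.08 g

2.08 g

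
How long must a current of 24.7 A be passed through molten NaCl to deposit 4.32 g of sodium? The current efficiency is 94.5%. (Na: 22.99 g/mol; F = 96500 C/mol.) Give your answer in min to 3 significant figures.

n(Na) = 4.32 / 22.99 = 0.1879 mol
Na⁺ + e⁻ → Na, so n(e⁻) = 0.1879 mol
Q = 0.1879 × 96500 / 0.945 = 19190 C
t = Q / I = 19190 / 24.7 = 776.9 s = 12.9 min

12.9 min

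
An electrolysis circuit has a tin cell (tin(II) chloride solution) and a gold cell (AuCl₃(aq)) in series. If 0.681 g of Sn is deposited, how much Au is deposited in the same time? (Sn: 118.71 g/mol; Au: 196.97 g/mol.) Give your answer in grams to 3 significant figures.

0.753 g

n(Sn) = 0.681 / 118.71 = 0.005737 mol
Sn²⁺ + 2e⁻ → Sn, so n(e⁻) = 2 × 0.005737 = 0.01147 mol
Since the cells are in series, n(e⁻) in the Au cell is also 0.01147 mol.
Au³⁺ + 3e⁻ → Au, so n(Au) = 0.01147 / 3 = 0.003823 mol
m(Au) = 0.003823 × 196.97 = 0.753 g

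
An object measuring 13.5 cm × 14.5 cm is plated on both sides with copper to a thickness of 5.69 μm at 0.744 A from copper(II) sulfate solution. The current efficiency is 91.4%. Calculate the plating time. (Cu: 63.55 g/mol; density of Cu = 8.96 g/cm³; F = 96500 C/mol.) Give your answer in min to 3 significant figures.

Plated area = 2 × 13.5 × 14.5 = 391.5 cm²
Volume = 391.5 × 5.69×10⁻⁴ cm = 0.2228 cm³
m(Cu) = 0.2228 × 8.96 = 1.996 g
n(Cu) = 1.996 / 63.55 = 0.03141 mol; n(e⁻) = 2 × 0.03141 = 0.06282 mol
Q = 0.06282 × 96500 / 0.914 = 6633 C
t = 6633 / 0.744 = 8915 s = 149 min

149 min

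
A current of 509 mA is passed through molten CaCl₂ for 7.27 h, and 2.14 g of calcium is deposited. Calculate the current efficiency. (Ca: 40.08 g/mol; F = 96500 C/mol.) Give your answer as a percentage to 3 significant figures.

Q = 0.509 × 26172 = 13320 C
n(e⁻) = 13320 / 96500 = 0.1380 mol
Ca²⁺ + 2e⁻ → Ca, so theoretical n(Ca) = 0.06900 mol → 2.766 g
Efficiency = 2.14 / 2.766 = 0.7737 = 77.4%

77.4%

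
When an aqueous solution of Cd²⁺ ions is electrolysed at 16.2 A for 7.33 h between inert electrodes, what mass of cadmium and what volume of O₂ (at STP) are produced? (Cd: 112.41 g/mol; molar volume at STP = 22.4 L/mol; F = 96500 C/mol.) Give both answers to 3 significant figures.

Q = 16.2 × 26388 = 4.275×10^5 C; n(e⁻) = 4.275×10^5 / 96500 = 4.430 mol
Cathode: Cd²⁺ + 2e⁻ → Cd → n(Cd) = 4.430/2 = 2.215 mol → 249 g
Anode: 2H₂O → O₂ + 4H⁺ + 4e⁻ → n(O₂) = 4.430/4 = 1.108 mol → 24.8 L

249 g Cd; 24.8 L O₂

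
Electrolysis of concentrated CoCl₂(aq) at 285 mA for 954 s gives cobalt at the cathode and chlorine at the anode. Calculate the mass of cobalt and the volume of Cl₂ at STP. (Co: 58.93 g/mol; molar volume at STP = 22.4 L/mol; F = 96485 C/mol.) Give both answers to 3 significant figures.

Q = 0.285 × 954 = 271.9 C; n(e⁻) = 271.9 / 96485 = 0.002818 mol
Cathode: Co²⁺ + 2e⁻ → Co → n(Co) = 0.002818/2 = 0.001409 mol → 0.0830 g
Anode: 2Cl⁻ → Cl₂ + 2e⁻ → n(Cl₂) = 0.002818/2 = 0.001409 mol → 0.0316 L

0.0830 g Co; 0.0316 L Cl₂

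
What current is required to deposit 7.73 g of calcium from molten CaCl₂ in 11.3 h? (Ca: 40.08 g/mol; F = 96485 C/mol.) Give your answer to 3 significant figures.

0.915 A

n(Ca) = 7.73 / 40.08 = 0.1929 mol
Ca²⁺ + 2e⁻ → Ca, so n(e⁻) = 2 × 0.1929 = 0.3858 mol
Q = 0.3858 × 96485 = 37220 C
I = Q / t = 37220 / 40680 s = 0.915 A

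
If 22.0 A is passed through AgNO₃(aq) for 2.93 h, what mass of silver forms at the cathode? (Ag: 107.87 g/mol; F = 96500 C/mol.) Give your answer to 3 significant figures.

259 g

Q = 22.0 A × 10548 s = 2.321×10^5 C
n(e⁻) = 2.321×10^5 / 96500 = 2.405 mol
Ag⁺ + e⁻ → Ag, so n(Ag) = 2.405 mol
m = 2.405 × 107.87 = 259 g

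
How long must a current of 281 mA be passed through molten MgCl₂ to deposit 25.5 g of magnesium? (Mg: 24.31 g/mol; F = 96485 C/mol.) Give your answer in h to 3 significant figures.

200 h

n(Mg) = 25.5 / 24.31 = 1.049 mol
Mg²⁺ + 2e⁻ → Mg, so n(e⁻) = 2 × 1.049 = 2.098 mol
Q = 2.098 × 96485 = 2.024×10^5 C
t = Q / I = 2.024×10^5 / 0.281 = 7.203×10^5 s = 200 h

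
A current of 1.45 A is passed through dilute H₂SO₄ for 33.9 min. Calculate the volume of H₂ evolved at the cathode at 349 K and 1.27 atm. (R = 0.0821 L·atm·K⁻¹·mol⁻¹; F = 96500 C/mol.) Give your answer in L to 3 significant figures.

0.345 L

Charge passed = 1.45 × 2034 = 2949 C
n(e⁻) = Q/F = 2949/96500 = 0.03056 mol
2H⁺ + 2e⁻ → H₂, so n(H₂) = 0.03056 / 2 = 0.01528 mol
V = nRT/P = 0.01528 × 0.0821 × 349 / 1.27 = 0.3447 L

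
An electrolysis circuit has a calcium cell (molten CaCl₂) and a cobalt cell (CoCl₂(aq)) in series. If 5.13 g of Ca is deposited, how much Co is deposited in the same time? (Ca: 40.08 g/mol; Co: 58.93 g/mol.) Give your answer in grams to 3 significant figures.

n(Ca) = 5.13 / 40.08 = 0.1280 mol
Ca²⁺ + 2e⁻ → Ca, so n(e⁻) = 2 × 0.1280 = 0.2560 mol
The cells are in series, so the same charge (and hence the same n(e⁻) = 0.2560 mol) passes through both.
Co²⁺ + 2e⁻ → Co, so n(Co) = 0.2560 / 2 = 0.1280 mol
m(Co) = 0.1280 × 58.93 = 7.54 g

7.54 g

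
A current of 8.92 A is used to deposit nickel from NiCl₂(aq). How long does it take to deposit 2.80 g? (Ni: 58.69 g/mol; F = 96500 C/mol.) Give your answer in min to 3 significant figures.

n(Ni) = 2.80 / 58.69 = 0.04771 mol
Ni²⁺ + 2e⁻ → Ni, so n(e⁻) = 2 × 0.04771 = 0.09542 mol
Q = 0.09542 × 96500 = 9208 C
t = Q / I = 9208 / 8.92 = 1032 s = 17.2 min

17.2 min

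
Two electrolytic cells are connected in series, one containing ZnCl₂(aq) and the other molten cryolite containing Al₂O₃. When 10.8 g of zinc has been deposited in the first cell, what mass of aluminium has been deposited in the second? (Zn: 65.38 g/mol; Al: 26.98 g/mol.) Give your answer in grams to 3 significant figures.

2.97 g

n(Zn) = 10.8 / 65.38 = 0.1652 mol
Zn²⁺ + 2e⁻ → Zn, so n(e⁻) = 2 × 0.1652 = 0.3304 mol
Same current for the same time ⇒ same n(e⁻) = 0.3304 mol in both cells.
Al³⁺ + 3e⁻ → Al, so n(Al) = 0.3304 / 3 = 0.1101 mol
m(Al) = 0.1101 × 26.98 = 2.97 g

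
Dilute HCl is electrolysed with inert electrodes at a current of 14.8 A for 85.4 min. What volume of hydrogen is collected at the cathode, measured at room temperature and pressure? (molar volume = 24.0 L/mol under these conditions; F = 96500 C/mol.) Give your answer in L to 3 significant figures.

9.43 L

Charge passed = 14.8 × 5124 = 75840 C
Moles of electrons = 75840 / 96500 = 0.7859 mol
2H⁺ + 2e⁻ → H₂, so n(H₂) = 0.7859 / 2 = 0.3930 mol
V = 0.3930 × 24.0 = 9.432 L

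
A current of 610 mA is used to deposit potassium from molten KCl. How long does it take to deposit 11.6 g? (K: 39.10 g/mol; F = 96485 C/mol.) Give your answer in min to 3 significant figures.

n(K) = 11.6 / 39.10 = 0.2967 mol
K⁺ + e⁻ → K, so n(e⁻) = 0.2967 mol
Q = 0.2967 × 96485 = 28630 C
t = Q / I = 28630 / 0.610 = 46930 s = 782 min

782 min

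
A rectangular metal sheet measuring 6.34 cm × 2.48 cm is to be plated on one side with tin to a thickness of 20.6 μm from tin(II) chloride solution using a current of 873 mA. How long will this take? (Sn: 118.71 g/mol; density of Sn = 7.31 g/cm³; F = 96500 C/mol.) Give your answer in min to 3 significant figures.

Plated area = 6.34 × 2.48 = 15.72 cm²
Volume = 15.72 × 20.6×10⁻⁴ cm = 0.03238 cm³
m(Sn) = 0.03238 × 7.31 = 0.2367 g
n(Sn) = 0.2367 / 118.71 = 0.001994 mol; n(e⁻) = 2 × 0.001994 = 0.003988 mol
Q = 0.003988 × 96500 = 384.8 C
t = 384.8 / 0.873 = 440.8 s = 7.35 min

7.35 min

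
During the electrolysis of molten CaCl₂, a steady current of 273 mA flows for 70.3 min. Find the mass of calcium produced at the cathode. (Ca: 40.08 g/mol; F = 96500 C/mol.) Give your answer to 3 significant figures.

0.239 g

Charge passed = 0.273 × 4218 = 1152 C
n(e⁻) = Q/F = 1152/96500 = 0.01194 mol
Ca²⁺ + 2e⁻ → Ca, so n(Ca) = 0.01194 / 2 = 0.005970 mol
m = 0.005970 × 40.08 = 0.239 g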